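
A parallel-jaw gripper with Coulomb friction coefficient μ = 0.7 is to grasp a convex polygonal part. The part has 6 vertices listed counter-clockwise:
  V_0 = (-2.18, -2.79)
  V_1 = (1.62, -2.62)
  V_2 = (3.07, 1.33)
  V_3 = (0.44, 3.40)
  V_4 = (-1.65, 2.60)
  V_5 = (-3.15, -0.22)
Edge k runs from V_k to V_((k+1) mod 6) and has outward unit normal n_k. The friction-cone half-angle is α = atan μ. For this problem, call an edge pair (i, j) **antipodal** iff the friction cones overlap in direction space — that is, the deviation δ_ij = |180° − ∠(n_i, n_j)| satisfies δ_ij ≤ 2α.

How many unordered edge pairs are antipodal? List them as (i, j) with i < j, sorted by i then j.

count = 7; pairs: (0,2), (0,3), (0,4), (1,3), (1,4), (1,5), (2,5)

α = atan 0.7 = 34.99°;  2α = 69.98°
n_0 = (+0.0447, -0.9990)
n_1 = (+0.9387, -0.3446)
n_2 = (+0.6185, +0.7858)
n_3 = (-0.3575, +0.9339)
n_4 = (-0.8829, +0.4696)
n_5 = (-0.9356, -0.3531)
  (0,1): δ = 112.72°  ·
  (0,2): δ = 40.77°  ✓
  (0,3): δ = 18.38°  ✓
  (0,4): δ = 59.43°  ✓
  (0,5): δ = 108.12°  ·
  (1,2): δ = 108.05°  ·
  (1,3): δ = 48.90°  ✓
  (1,4): δ = 7.85°  ✓
  (1,5): δ = 40.84°  ✓
  (2,3): δ = 120.85°  ·
  (2,4): δ = 79.80°  ·
  (2,5): δ = 31.12°  ✓
  (3,4): δ = 138.95°  ·
  (3,5): δ = 90.27°  ·
  (4,5): δ = 131.31°  ·
antipodal pairs: 7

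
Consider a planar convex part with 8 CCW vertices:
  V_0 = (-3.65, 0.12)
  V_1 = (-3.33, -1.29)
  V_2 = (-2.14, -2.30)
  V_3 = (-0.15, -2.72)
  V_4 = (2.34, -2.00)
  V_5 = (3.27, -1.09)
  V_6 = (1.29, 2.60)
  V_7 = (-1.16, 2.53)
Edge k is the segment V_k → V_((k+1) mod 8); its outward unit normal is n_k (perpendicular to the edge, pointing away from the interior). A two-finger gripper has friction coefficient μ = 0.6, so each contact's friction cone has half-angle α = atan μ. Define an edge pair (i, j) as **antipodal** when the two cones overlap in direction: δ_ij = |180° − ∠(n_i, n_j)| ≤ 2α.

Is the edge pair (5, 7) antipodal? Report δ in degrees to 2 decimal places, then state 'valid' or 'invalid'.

α = atan 0.6 = 30.96°;  2α = 61.93°
edge 5: e_5 = (-1.98, +3.69);  n_5 = (+0.8812, +0.4728)
edge 7: e_7 = (-2.49, -2.41);  n_7 = (-0.6955, +0.7186)
∠(n_5, n_7) = 105.85°
δ = |180° − 105.85°| = 74.15°
74.15° > 2α = 61.93°  →  invalid

δ = 74.15°, invalid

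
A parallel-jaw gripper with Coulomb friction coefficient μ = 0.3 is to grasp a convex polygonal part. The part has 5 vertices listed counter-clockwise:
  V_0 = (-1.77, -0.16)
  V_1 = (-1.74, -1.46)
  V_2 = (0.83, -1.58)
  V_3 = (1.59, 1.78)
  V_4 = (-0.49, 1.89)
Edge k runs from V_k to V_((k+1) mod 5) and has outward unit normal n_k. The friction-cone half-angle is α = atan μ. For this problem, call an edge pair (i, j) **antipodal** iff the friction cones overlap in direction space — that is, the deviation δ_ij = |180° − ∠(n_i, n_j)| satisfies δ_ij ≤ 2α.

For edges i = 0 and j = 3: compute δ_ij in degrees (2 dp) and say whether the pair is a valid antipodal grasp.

δ = 85.65°, invalid

α = atan 0.3 = 16.70°;  2α = 33.40°
edge 0: e_0 = (+0.03, -1.30);  n_0 = (-0.9997, -0.0231)
edge 3: e_3 = (-2.08, +0.11);  n_3 = (+0.0528, +0.9986)
∠(n_0, n_3) = 94.35°
δ = |180° − 94.35°| = 85.65°
85.65° > 2α = 33.40°  →  invalid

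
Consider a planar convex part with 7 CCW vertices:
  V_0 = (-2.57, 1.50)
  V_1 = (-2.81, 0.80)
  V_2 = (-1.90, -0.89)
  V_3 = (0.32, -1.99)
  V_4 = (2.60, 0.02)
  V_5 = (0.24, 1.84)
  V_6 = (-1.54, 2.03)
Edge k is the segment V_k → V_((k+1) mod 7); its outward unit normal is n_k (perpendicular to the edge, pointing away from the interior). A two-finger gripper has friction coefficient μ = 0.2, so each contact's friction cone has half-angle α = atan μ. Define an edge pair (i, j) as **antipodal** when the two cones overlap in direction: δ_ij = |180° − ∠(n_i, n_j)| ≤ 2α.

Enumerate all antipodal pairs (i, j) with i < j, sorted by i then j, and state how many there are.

count = 3; pairs: (2,4), (2,5), (3,6)

α = atan 0.2 = 11.31°;  2α = 22.62°
n_0 = (-0.9459, +0.3243)
n_1 = (-0.8805, -0.4741)
n_2 = (-0.4440, -0.8960)
n_3 = (+0.6613, -0.7501)
n_4 = (+0.6107, +0.7919)
n_5 = (+0.1061, +0.9944)
n_6 = (-0.4575, +0.8892)
  (0,1): δ = 132.77°  ·
  (0,2): δ = 97.43°  ·
  (0,3): δ = 29.68°  ·
  (0,4): δ = 71.29°  ·
  (0,5): δ = 102.83°  ·
  (0,6): δ = 136.15°  ·
  (1,2): δ = 144.66°  ·
  (1,3): δ = 76.90°  ·
  (1,4): δ = 24.06°  ·
  (1,5): δ = 55.61°  ·
  (1,6): δ = 88.93°  ·
  (2,3): δ = 112.24°  ·
  (2,4): δ = 11.28°  ✓
  (2,5): δ = 20.27°  ✓
  (2,6): δ = 53.59°  ·
  (3,4): δ = 79.04°  ·
  (3,5): δ = 47.49°  ·
  (3,6): δ = 14.17°  ✓
  (4,5): δ = 148.45°  ·
  (4,6): δ = 115.13°  ·
  (5,6): δ = 146.68°  ·
antipodal pairs: 3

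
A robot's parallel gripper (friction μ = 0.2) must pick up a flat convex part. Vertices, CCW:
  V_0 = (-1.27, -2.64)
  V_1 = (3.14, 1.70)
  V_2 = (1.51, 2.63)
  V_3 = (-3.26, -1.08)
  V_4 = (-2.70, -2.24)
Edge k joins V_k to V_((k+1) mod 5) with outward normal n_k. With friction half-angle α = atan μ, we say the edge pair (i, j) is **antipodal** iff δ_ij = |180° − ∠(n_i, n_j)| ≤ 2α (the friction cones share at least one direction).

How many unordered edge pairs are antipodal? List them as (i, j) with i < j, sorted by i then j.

α = atan 0.2 = 11.31°;  2α = 22.62°
n_0 = (+0.7014, -0.7127)
n_1 = (+0.4956, +0.8686)
n_2 = (-0.6139, +0.7894)
n_3 = (-0.9006, -0.4347)
n_4 = (-0.2694, -0.9630)
  (0,1): δ = 74.25°  ·
  (0,2): δ = 6.67°  ✓
  (0,3): δ = 71.23°  ·
  (0,4): δ = 119.83°  ·
  (1,2): δ = 112.42°  ·
  (1,3): δ = 34.52°  ·
  (1,4): δ = 14.08°  ✓
  (2,3): δ = 102.11°  ·
  (2,4): δ = 53.50°  ·
  (3,4): δ = 131.40°  ·
antipodal pairs: 2

count = 2; pairs: (0,2), (1,4)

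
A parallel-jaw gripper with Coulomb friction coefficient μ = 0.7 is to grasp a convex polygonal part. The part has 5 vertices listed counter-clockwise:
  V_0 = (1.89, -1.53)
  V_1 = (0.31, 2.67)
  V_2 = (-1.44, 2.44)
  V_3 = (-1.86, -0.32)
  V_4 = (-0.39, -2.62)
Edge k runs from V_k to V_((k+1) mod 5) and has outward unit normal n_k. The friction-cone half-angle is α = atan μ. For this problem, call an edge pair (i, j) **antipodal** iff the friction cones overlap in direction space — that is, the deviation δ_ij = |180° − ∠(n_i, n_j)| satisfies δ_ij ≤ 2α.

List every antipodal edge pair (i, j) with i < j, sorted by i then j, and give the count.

α = atan 0.7 = 34.99°;  2α = 69.98°
n_0 = (+0.9360, +0.3521)
n_1 = (-0.1303, +0.9915)
n_2 = (-0.9886, +0.1504)
n_3 = (-0.8426, -0.5385)
n_4 = (+0.4313, -0.9022)
  (0,1): δ = 103.13°  ·
  (0,2): δ = 29.27°  ✓
  (0,3): δ = 11.97°  ✓
  (0,4): δ = 94.94°  ·
  (1,2): δ = 106.14°  ·
  (1,3): δ = 64.90°  ✓
  (1,4): δ = 18.06°  ✓
  (2,3): δ = 138.76°  ·
  (2,4): δ = 55.80°  ✓
  (3,4): δ = 97.03°  ·
antipodal pairs: 5

count = 5; pairs: (0,2), (0,3), (1,3), (1,4), (2,4)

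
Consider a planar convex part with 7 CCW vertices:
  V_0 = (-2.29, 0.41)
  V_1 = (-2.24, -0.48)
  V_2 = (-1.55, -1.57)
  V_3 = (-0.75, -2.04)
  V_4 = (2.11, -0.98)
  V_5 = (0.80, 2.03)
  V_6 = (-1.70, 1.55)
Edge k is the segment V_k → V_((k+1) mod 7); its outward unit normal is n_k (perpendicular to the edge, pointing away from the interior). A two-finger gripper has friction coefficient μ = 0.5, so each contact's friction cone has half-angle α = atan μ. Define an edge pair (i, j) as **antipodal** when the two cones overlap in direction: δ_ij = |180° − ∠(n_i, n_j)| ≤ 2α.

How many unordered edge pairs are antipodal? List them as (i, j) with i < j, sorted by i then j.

α = atan 0.5 = 26.57°;  2α = 53.13°
n_0 = (-0.9984, -0.0561)
n_1 = (-0.8449, -0.5349)
n_2 = (-0.5065, -0.8622)
n_3 = (+0.3475, -0.9377)
n_4 = (+0.9169, +0.3991)
n_5 = (-0.1886, +0.9821)
n_6 = (-0.8881, +0.4596)
  (0,1): δ = 150.88°  ·
  (0,2): δ = 123.65°  ·
  (0,3): δ = 72.88°  ·
  (0,4): δ = 20.30°  ✓
  (0,5): δ = 97.65°  ·
  (0,6): δ = 149.42°  ·
  (1,2): δ = 152.77°  ·
  (1,3): δ = 102.00°  ·
  (1,4): δ = 8.82°  ✓
  (1,5): δ = 68.53°  ·
  (1,6): δ = 120.30°  ·
  (2,3): δ = 129.23°  ·
  (2,4): δ = 36.05°  ✓
  (2,5): δ = 41.30°  ✓
  (2,6): δ = 93.07°  ·
  (3,4): δ = 86.82°  ·
  (3,5): δ = 9.47°  ✓
  (3,6): δ = 42.30°  ✓
  (4,5): δ = 102.65°  ·
  (4,6): δ = 50.88°  ✓
  (5,6): δ = 128.23°  ·
antipodal pairs: 7

count = 7; pairs: (0,4), (1,4), (2,4), (2,5), (3,5), (3,6), (4,6)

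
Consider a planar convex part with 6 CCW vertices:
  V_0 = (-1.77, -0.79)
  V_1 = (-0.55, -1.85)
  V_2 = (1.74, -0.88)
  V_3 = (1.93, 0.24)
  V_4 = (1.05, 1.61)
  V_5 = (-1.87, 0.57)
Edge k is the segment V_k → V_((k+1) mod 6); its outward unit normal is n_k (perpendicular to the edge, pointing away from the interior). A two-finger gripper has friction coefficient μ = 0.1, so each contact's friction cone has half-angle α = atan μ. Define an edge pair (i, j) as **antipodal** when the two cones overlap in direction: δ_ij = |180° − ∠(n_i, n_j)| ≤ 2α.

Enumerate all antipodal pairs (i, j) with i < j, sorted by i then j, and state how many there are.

count = 1; pairs: (1,4)

α = atan 0.1 = 5.71°;  2α = 11.42°
n_0 = (-0.6559, -0.7549)
n_1 = (+0.3900, -0.9208)
n_2 = (+0.9859, -0.1673)
n_3 = (+0.8414, +0.5404)
n_4 = (-0.3355, +0.9420)
n_5 = (-0.9973, -0.0733)
  (0,1): δ = 116.06°  ·
  (0,2): δ = 58.64°  ·
  (0,3): δ = 16.30°  ·
  (0,4): δ = 60.59°  ·
  (0,5): δ = 135.19°  ·
  (1,2): δ = 122.58°  ·
  (1,3): δ = 80.24°  ·
  (1,4): δ = 3.35°  ✓
  (1,5): δ = 71.25°  ·
  (2,3): δ = 137.66°  ·
  (2,4): δ = 60.77°  ·
  (2,5): δ = 13.83°  ·
  (3,4): δ = 103.11°  ·
  (3,5): δ = 28.51°  ·
  (4,5): δ = 105.40°  ·
antipodal pairs: 1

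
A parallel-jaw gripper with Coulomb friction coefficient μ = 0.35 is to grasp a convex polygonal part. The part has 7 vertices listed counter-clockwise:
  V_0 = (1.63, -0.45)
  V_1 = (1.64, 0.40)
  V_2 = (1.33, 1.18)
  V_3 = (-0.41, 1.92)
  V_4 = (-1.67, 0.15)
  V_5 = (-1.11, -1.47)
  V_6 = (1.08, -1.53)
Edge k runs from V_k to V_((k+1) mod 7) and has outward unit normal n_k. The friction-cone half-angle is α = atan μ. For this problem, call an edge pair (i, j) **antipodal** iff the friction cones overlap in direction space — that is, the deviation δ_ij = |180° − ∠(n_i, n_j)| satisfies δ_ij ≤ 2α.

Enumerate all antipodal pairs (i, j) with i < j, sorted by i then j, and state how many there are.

α = atan 0.35 = 19.29°;  2α = 38.58°
n_0 = (+0.9999, -0.0118)
n_1 = (+0.9293, +0.3693)
n_2 = (+0.3914, +0.9202)
n_3 = (-0.8147, +0.5799)
n_4 = (-0.9451, -0.3267)
n_5 = (-0.0274, -0.9996)
n_6 = (+0.8911, -0.4538)
  (0,1): δ = 157.65°  ·
  (0,2): δ = 112.37°  ·
  (0,3): δ = 34.77°  ✓
  (0,4): δ = 19.74°  ✓
  (0,5): δ = 89.10°  ·
  (0,6): δ = 153.69°  ·
  (1,2): δ = 134.71°  ·
  (1,3): δ = 57.12°  ·
  (1,4): δ = 2.61°  ✓
  (1,5): δ = 66.76°  ·
  (1,6): δ = 131.34°  ·
  (2,3): δ = 102.41°  ·
  (2,4): δ = 47.89°  ·
  (2,5): δ = 21.47°  ✓
  (2,6): δ = 86.05°  ·
  (3,4): δ = 125.49°  ·
  (3,5): δ = 56.12°  ·
  (3,6): δ = 8.46°  ✓
  (4,5): δ = 110.64°  ·
  (4,6): δ = 46.06°  ·
  (5,6): δ = 115.42°  ·
antipodal pairs: 5

count = 5; pairs: (0,3), (0,4), (1,4), (2,5), (3,6)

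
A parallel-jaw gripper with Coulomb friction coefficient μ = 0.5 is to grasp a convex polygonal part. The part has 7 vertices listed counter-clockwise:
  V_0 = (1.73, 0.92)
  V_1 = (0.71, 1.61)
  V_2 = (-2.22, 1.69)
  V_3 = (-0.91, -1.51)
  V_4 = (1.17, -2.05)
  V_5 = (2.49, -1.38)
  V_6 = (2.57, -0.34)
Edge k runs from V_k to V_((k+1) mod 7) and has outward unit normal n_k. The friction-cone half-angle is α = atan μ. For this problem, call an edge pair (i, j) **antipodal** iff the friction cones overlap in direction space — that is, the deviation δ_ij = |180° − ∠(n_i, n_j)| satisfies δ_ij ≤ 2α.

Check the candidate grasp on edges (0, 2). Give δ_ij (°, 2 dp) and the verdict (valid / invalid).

α = atan 0.5 = 26.57°;  2α = 53.13°
edge 0: e_0 = (-1.02, +0.69);  n_0 = (+0.5603, +0.8283)
edge 2: e_2 = (+1.31, -3.20);  n_2 = (-0.9255, -0.3789)
∠(n_0, n_2) = 146.34°
δ = |180° − 146.34°| = 33.66°
33.66° ≤ 2α = 53.13°  →  valid

δ = 33.66°, valid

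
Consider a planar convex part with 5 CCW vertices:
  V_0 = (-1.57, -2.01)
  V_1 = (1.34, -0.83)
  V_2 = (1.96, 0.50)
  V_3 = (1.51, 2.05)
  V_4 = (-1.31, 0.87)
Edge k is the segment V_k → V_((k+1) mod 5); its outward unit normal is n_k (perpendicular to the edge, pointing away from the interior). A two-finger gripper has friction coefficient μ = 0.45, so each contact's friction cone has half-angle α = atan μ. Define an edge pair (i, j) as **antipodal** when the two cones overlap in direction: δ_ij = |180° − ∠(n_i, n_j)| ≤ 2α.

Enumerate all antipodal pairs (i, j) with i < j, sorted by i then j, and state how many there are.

α = atan 0.45 = 24.23°;  2α = 48.46°
n_0 = (+0.3758, -0.9267)
n_1 = (+0.9064, -0.4225)
n_2 = (+0.9603, +0.2788)
n_3 = (-0.3860, +0.9225)
n_4 = (-0.9959, +0.0899)
  (0,1): δ = 137.07°  ·
  (0,2): δ = 95.88°  ·
  (0,3): δ = 0.63°  ✓
  (0,4): δ = 62.77°  ·
  (1,2): δ = 138.82°  ·
  (1,3): δ = 42.30°  ✓
  (1,4): δ = 19.83°  ✓
  (2,3): δ = 83.48°  ·
  (2,4): δ = 21.35°  ✓
  (3,4): δ = 117.86°  ·
antipodal pairs: 4

count = 4; pairs: (0,3), (1,3), (1,4), (2,4)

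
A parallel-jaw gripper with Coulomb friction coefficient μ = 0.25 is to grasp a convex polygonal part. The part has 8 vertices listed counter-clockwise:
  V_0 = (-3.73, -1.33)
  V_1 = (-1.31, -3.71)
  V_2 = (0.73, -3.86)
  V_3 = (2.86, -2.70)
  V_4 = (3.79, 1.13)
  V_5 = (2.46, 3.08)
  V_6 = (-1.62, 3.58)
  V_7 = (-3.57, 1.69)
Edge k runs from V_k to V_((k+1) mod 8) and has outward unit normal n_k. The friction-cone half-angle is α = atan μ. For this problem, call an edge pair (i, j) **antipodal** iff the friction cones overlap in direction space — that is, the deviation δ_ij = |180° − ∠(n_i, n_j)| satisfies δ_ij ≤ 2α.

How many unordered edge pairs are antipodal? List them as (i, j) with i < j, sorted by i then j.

α = atan 0.25 = 14.04°;  2α = 28.07°
n_0 = (-0.7012, -0.7130)
n_1 = (-0.0733, -0.9973)
n_2 = (+0.4783, -0.8782)
n_3 = (+0.9718, -0.2360)
n_4 = (+0.8261, +0.5635)
n_5 = (+0.1216, +0.9926)
n_6 = (-0.6960, +0.7181)
n_7 = (-0.9986, +0.0529)
  (0,1): δ = 139.68°  ·
  (0,2): δ = 106.90°  ·
  (0,3): δ = 59.13°  ·
  (0,4): δ = 11.18°  ✓
  (0,5): δ = 37.54°  ·
  (0,6): δ = 88.63°  ·
  (0,7): δ = 131.49°  ·
  (1,2): δ = 147.22°  ·
  (1,3): δ = 99.44°  ·
  (1,4): δ = 51.50°  ·
  (1,5): δ = 2.78°  ✓
  (1,6): δ = 48.31°  ·
  (1,7): δ = 91.17°  ·
  (2,3): δ = 132.22°  ·
  (2,4): δ = 84.28°  ·
  (2,5): δ = 35.56°  ·
  (2,6): δ = 15.53°  ✓
  (2,7): δ = 58.39°  ·
  (3,4): δ = 132.06°  ·
  (3,5): δ = 83.34°  ·
  (3,6): δ = 32.25°  ·
  (3,7): δ = 10.62°  ✓
  (4,5): δ = 131.28°  ·
  (4,6): δ = 80.19°  ·
  (4,7): δ = 37.33°  ·
  (5,6): δ = 128.91°  ·
  (5,7): δ = 86.05°  ·
  (6,7): δ = 137.14°  ·
antipodal pairs: 4

count = 4; pairs: (0,4), (1,5), (2,6), (3,7)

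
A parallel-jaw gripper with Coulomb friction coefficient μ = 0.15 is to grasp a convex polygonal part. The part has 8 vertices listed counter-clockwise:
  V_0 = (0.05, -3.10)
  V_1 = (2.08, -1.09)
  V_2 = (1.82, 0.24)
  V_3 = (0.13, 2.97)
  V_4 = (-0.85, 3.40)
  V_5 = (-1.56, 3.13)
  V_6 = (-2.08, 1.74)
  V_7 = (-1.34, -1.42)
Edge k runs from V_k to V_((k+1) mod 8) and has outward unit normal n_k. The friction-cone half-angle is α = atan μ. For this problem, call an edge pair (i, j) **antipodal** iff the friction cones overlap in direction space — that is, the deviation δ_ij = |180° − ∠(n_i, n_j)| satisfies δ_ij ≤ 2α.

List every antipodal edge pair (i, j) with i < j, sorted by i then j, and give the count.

count = 2; pairs: (1,6), (2,7)

α = atan 0.15 = 8.53°;  2α = 17.06°
n_0 = (+0.7036, -0.7106)
n_1 = (+0.9814, +0.1919)
n_2 = (+0.8503, +0.5264)
n_3 = (+0.4018, +0.9157)
n_4 = (-0.3554, +0.9347)
n_5 = (-0.9366, +0.3504)
n_6 = (-0.9737, -0.2280)
n_7 = (-0.7705, -0.6375)
  (0,1): δ = 123.66°  ·
  (0,2): δ = 102.96°  ·
  (0,3): δ = 68.41°  ·
  (0,4): δ = 23.90°  ·
  (0,5): δ = 24.77°  ·
  (0,6): δ = 58.46°  ·
  (0,7): δ = 84.89°  ·
  (1,2): δ = 159.30°  ·
  (1,3): δ = 124.75°  ·
  (1,4): δ = 80.24°  ·
  (1,5): δ = 31.57°  ·
  (1,6): δ = 2.12°  ✓
  (1,7): δ = 28.54°  ·
  (2,3): δ = 145.45°  ·
  (2,4): δ = 100.94°  ·
  (2,5): δ = 52.27°  ·
  (2,6): δ = 18.58°  ·
  (2,7): δ = 7.84°  ✓
  (3,4): δ = 135.49°  ·
  (3,5): δ = 86.82°  ·
  (3,6): δ = 53.13°  ·
  (3,7): δ = 26.71°  ·
  (4,5): δ = 131.33°  ·
  (4,6): δ = 97.64°  ·
  (4,7): δ = 71.22°  ·
  (5,6): δ = 146.31°  ·
  (5,7): δ = 119.89°  ·
  (6,7): δ = 153.58°  ·
antipodal pairs: 2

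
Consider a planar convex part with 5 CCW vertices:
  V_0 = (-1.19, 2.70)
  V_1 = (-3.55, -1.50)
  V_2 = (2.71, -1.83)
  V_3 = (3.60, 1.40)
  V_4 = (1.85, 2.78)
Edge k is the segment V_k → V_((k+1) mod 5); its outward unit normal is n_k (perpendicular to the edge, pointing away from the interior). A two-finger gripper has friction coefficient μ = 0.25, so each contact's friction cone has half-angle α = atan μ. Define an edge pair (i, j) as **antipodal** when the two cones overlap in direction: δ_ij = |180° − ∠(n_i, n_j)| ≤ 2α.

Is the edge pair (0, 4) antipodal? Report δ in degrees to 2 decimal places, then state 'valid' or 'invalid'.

α = atan 0.25 = 14.04°;  2α = 28.07°
edge 0: e_0 = (-2.36, -4.20);  n_0 = (-0.8718, +0.4899)
edge 4: e_4 = (-3.04, -0.08);  n_4 = (-0.0263, +0.9997)
∠(n_0, n_4) = 59.16°
δ = |180° − 59.16°| = 120.84°
120.84° > 2α = 28.07°  →  invalid

δ = 120.84°, invalid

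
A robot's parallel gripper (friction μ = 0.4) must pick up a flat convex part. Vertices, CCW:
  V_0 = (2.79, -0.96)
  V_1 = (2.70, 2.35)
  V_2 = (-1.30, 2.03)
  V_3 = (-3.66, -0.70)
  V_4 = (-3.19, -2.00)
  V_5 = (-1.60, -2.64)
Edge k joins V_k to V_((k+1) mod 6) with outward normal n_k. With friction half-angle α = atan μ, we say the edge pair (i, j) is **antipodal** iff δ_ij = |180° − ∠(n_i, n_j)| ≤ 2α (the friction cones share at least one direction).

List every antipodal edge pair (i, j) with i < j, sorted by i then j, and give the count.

α = atan 0.4 = 21.80°;  2α = 43.60°
n_0 = (+0.9996, +0.0272)
n_1 = (-0.0797, +0.9968)
n_2 = (-0.7565, +0.6540)
n_3 = (-0.9404, -0.3400)
n_4 = (-0.3734, -0.9277)
n_5 = (+0.3574, -0.9339)
  (0,1): δ = 86.98°  ·
  (0,2): δ = 42.40°  ✓
  (0,3): δ = 18.32°  ✓
  (0,4): δ = 66.52°  ·
  (0,5): δ = 109.38°  ·
  (1,2): δ = 135.42°  ·
  (1,3): δ = 74.70°  ·
  (1,4): δ = 26.50°  ✓
  (1,5): δ = 16.37°  ✓
  (2,3): δ = 119.28°  ·
  (2,4): δ = 71.08°  ·
  (2,5): δ = 28.22°  ✓
  (3,4): δ = 131.80°  ·
  (3,5): δ = 88.94°  ·
  (4,5): δ = 137.13°  ·
antipodal pairs: 5

count = 5; pairs: (0,2), (0,3), (1,4), (1,5), (2,5)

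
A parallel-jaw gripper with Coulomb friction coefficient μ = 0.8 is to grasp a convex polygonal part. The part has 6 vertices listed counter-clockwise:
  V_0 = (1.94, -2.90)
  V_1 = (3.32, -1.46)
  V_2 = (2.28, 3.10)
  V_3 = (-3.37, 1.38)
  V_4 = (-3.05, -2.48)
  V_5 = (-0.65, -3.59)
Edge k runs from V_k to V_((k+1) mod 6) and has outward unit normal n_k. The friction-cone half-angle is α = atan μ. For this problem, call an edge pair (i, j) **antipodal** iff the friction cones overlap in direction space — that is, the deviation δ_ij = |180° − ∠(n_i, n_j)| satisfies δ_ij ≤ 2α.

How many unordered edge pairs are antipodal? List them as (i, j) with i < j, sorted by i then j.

α = atan 0.8 = 38.66°;  2α = 77.32°
n_0 = (+0.7220, -0.6919)
n_1 = (+0.9750, +0.2224)
n_2 = (-0.2912, +0.9567)
n_3 = (-0.9966, -0.0826)
n_4 = (-0.4198, -0.9076)
n_5 = (+0.2574, -0.9663)
  (0,1): δ = 123.37°  ·
  (0,2): δ = 29.29°  ✓
  (0,3): δ = 48.52°  ✓
  (0,4): δ = 108.96°  ·
  (0,5): δ = 148.70°  ·
  (1,2): δ = 85.92°  ·
  (1,3): δ = 8.11°  ✓
  (1,4): δ = 52.33°  ✓
  (1,5): δ = 92.07°  ·
  (2,3): δ = 102.19°  ·
  (2,4): δ = 41.75°  ✓
  (2,5): δ = 2.01°  ✓
  (3,4): δ = 119.56°  ·
  (3,5): δ = 79.82°  ·
  (4,5): δ = 140.26°  ·
antipodal pairs: 6

count = 6; pairs: (0,2), (0,3), (1,3), (1,4), (2,4), (2,5)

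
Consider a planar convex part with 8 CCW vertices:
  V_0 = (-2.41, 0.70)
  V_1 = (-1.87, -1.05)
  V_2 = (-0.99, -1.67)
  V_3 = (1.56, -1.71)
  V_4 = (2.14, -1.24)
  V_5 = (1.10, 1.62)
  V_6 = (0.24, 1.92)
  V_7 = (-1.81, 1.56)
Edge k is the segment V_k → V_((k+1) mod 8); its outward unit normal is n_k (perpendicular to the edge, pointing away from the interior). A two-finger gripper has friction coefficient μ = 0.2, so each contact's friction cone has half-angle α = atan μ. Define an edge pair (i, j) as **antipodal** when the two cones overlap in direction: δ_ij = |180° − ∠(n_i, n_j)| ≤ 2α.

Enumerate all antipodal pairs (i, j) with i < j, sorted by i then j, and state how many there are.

α = atan 0.2 = 11.31°;  2α = 22.62°
n_0 = (-0.9555, -0.2949)
n_1 = (-0.5760, -0.8175)
n_2 = (-0.0157, -0.9999)
n_3 = (+0.6296, -0.7769)
n_4 = (+0.9398, +0.3417)
n_5 = (+0.3294, +0.9442)
n_6 = (-0.1730, +0.9849)
n_7 = (-0.8201, +0.5722)
  (0,1): δ = 142.32°  ·
  (0,2): δ = 108.05°  ·
  (0,3): δ = 68.13°  ·
  (0,4): δ = 2.83°  ✓
  (0,5): δ = 53.62°  ·
  (0,6): δ = 82.81°  ·
  (0,7): δ = 127.95°  ·
  (1,2): δ = 145.73°  ·
  (1,3): δ = 105.81°  ·
  (1,4): δ = 34.85°  ·
  (1,5): δ = 15.94°  ✓
  (1,6): δ = 45.13°  ·
  (1,7): δ = 90.26°  ·
  (2,3): δ = 140.08°  ·
  (2,4): δ = 69.12°  ·
  (2,5): δ = 18.33°  ✓
  (2,6): δ = 10.86°  ✓
  (2,7): δ = 56.00°  ·
  (3,4): δ = 109.04°  ·
  (3,5): δ = 58.25°  ·
  (3,6): δ = 29.06°  ·
  (3,7): δ = 16.08°  ✓
  (4,5): δ = 129.21°  ·
  (4,6): δ = 100.02°  ·
  (4,7): δ = 54.89°  ·
  (5,6): δ = 150.81°  ·
  (5,7): δ = 105.67°  ·
  (6,7): δ = 134.86°  ·
antipodal pairs: 5

count = 5; pairs: (0,4), (1,5), (2,5), (2,6), (3,7)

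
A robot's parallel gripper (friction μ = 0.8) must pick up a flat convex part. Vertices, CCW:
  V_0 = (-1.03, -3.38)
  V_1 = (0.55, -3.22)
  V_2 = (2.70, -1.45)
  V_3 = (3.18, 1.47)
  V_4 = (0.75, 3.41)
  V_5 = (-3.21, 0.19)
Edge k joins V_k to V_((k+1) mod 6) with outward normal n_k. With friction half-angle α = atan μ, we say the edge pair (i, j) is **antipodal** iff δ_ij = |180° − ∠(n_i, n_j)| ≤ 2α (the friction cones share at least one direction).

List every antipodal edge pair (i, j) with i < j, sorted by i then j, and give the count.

count = 6; pairs: (0,3), (0,4), (1,4), (2,4), (2,5), (3,5)

α = atan 0.8 = 38.66°;  2α = 77.32°
n_0 = (+0.1008, -0.9949)
n_1 = (+0.6356, -0.7720)
n_2 = (+0.9868, -0.1622)
n_3 = (+0.6239, +0.7815)
n_4 = (-0.6309, +0.7759)
n_5 = (-0.8535, -0.5212)
  (0,1): δ = 146.32°  ·
  (0,2): δ = 105.12°  ·
  (0,3): δ = 44.38°  ✓
  (0,4): δ = 33.33°  ✓
  (0,5): δ = 115.63°  ·
  (1,2): δ = 138.80°  ·
  (1,3): δ = 78.07°  ·
  (1,4): δ = 0.35°  ✓
  (1,5): δ = 81.95°  ·
  (2,3): δ = 119.27°  ·
  (2,4): δ = 41.55°  ✓
  (2,5): δ = 40.75°  ✓
  (3,4): δ = 102.28°  ·
  (3,5): δ = 19.99°  ✓
  (4,5): δ = 97.71°  ·
antipodal pairs: 6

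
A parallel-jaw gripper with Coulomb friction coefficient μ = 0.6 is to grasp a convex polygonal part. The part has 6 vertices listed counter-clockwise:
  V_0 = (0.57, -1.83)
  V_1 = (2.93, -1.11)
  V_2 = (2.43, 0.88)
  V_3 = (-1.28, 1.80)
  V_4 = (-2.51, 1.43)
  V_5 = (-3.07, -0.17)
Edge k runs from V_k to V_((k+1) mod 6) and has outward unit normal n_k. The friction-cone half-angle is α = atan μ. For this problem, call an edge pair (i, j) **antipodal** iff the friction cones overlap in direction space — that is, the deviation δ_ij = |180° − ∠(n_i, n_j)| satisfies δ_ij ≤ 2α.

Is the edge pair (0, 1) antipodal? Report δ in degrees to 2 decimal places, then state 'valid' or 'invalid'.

δ = 92.86°, invalid

α = atan 0.6 = 30.96°;  2α = 61.93°
edge 0: e_0 = (+2.36, +0.72);  n_0 = (+0.2918, -0.9565)
edge 1: e_1 = (-0.50, +1.99);  n_1 = (+0.9699, +0.2437)
∠(n_0, n_1) = 87.14°
δ = |180° − 87.14°| = 92.86°
92.86° > 2α = 61.93°  →  invalid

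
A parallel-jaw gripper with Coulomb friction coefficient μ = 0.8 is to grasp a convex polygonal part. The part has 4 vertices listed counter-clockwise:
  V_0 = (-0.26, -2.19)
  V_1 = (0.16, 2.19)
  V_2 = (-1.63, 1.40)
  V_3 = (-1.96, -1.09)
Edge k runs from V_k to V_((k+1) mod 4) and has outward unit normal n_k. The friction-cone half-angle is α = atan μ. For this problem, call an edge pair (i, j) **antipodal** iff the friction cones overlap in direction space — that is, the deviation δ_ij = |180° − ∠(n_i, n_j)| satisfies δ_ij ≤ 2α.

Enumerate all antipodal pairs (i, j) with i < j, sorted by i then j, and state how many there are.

α = atan 0.8 = 38.66°;  2α = 77.32°
n_0 = (+0.9954, -0.0955)
n_1 = (-0.4038, +0.9149)
n_2 = (-0.9913, +0.1314)
n_3 = (-0.5433, -0.8396)
  (0,1): δ = 60.71°  ✓
  (0,2): δ = 2.07°  ✓
  (0,3): δ = 62.57°  ✓
  (1,2): δ = 121.36°  ·
  (1,3): δ = 56.72°  ✓
  (2,3): δ = 115.36°  ·
antipodal pairs: 4

count = 4; pairs: (0,1), (0,2), (0,3), (1,3)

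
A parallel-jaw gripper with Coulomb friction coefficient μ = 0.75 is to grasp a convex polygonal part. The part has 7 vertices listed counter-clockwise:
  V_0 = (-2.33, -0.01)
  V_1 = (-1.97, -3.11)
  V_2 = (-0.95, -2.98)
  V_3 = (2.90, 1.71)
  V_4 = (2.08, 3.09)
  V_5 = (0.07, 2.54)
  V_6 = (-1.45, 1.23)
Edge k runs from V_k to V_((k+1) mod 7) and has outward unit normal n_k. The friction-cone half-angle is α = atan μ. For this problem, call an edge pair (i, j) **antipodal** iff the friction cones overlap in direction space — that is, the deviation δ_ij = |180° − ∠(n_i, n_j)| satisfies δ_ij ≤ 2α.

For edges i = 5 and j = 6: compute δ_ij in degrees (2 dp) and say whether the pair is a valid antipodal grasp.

δ = 166.12°, invalid

α = atan 0.75 = 36.87°;  2α = 73.74°
edge 5: e_5 = (-1.52, -1.31);  n_5 = (-0.6528, +0.7575)
edge 6: e_6 = (-0.88, -1.24);  n_6 = (-0.8155, +0.5787)
∠(n_5, n_6) = 13.88°
δ = |180° − 13.88°| = 166.12°
166.12° > 2α = 73.74°  →  invalid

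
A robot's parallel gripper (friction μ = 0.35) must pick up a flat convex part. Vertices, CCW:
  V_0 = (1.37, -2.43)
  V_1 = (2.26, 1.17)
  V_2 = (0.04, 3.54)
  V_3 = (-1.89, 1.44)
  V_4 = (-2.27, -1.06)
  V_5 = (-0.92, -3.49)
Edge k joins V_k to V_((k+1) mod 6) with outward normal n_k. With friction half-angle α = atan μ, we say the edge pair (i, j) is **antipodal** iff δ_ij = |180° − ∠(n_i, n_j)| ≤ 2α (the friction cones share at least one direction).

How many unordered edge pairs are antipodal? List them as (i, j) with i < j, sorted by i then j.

α = atan 0.35 = 19.29°;  2α = 38.58°
n_0 = (+0.9708, -0.2400)
n_1 = (+0.7298, +0.6836)
n_2 = (-0.7363, +0.6767)
n_3 = (-0.9886, +0.1503)
n_4 = (-0.8742, -0.4856)
n_5 = (+0.4201, -0.9075)
  (0,1): δ = 122.99°  ·
  (0,2): δ = 28.70°  ✓
  (0,3): δ = 5.24°  ✓
  (0,4): δ = 42.94°  ·
  (0,5): δ = 128.72°  ·
  (1,2): δ = 85.71°  ·
  (1,3): δ = 51.77°  ·
  (1,4): δ = 14.07°  ✓
  (1,5): δ = 71.71°  ·
  (2,3): δ = 146.06°  ·
  (2,4): δ = 108.36°  ·
  (2,5): δ = 22.58°  ✓
  (3,4): δ = 142.30°  ·
  (3,5): δ = 56.52°  ·
  (4,5): δ = 94.22°  ·
antipodal pairs: 4

count = 4; pairs: (0,2), (0,3), (1,4), (2,5)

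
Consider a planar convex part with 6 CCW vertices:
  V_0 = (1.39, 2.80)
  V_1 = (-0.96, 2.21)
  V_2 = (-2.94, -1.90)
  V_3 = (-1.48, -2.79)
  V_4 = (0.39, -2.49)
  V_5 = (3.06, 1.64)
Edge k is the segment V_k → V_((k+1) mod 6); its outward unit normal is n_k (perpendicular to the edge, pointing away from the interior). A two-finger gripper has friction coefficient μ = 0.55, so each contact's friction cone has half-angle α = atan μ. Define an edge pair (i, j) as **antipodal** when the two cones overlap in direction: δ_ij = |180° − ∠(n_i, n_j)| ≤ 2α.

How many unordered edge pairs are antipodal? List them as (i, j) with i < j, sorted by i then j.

α = atan 0.55 = 28.81°;  2α = 57.62°
n_0 = (-0.2435, +0.9699)
n_1 = (-0.9009, +0.4340)
n_2 = (-0.5205, -0.8539)
n_3 = (+0.1584, -0.9874)
n_4 = (+0.8398, -0.5429)
n_5 = (+0.5705, +0.8213)
  (0,1): δ = 129.82°  ·
  (0,2): δ = 45.46°  ✓
  (0,3): δ = 4.98°  ✓
  (0,4): δ = 43.02°  ✓
  (0,5): δ = 131.12°  ·
  (1,2): δ = 95.64°  ·
  (1,3): δ = 55.16°  ✓
  (1,4): δ = 7.16°  ✓
  (1,5): δ = 80.94°  ·
  (2,3): δ = 139.52°  ·
  (2,4): δ = 91.52°  ·
  (2,5): δ = 3.42°  ✓
  (3,4): δ = 132.00°  ·
  (3,5): δ = 43.90°  ✓
  (4,5): δ = 91.90°  ·
antipodal pairs: 7

count = 7; pairs: (0,2), (0,3), (0,4), (1,3), (1,4), (2,5), (3,5)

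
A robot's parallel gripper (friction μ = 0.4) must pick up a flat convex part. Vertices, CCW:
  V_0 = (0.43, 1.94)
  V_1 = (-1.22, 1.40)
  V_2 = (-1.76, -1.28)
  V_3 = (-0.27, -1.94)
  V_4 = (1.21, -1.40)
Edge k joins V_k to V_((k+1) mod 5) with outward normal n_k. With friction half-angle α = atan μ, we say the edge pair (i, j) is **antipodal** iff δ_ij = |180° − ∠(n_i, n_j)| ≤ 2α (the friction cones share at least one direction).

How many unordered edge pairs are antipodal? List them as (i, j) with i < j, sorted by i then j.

α = atan 0.4 = 21.80°;  2α = 43.60°
n_0 = (-0.3110, +0.9504)
n_1 = (-0.9803, +0.1975)
n_2 = (-0.4050, -0.9143)
n_3 = (+0.3428, -0.9394)
n_4 = (+0.9738, +0.2274)
  (0,1): δ = 119.51°  ·
  (0,2): δ = 42.01°  ✓
  (0,3): δ = 1.92°  ✓
  (0,4): δ = 85.02°  ·
  (1,2): δ = 102.50°  ·
  (1,3): δ = 58.56°  ·
  (1,4): δ = 24.54°  ✓
  (2,3): δ = 136.06°  ·
  (2,4): δ = 52.96°  ·
  (3,4): δ = 96.90°  ·
antipodal pairs: 3

count = 3; pairs: (0,2), (0,3), (1,4)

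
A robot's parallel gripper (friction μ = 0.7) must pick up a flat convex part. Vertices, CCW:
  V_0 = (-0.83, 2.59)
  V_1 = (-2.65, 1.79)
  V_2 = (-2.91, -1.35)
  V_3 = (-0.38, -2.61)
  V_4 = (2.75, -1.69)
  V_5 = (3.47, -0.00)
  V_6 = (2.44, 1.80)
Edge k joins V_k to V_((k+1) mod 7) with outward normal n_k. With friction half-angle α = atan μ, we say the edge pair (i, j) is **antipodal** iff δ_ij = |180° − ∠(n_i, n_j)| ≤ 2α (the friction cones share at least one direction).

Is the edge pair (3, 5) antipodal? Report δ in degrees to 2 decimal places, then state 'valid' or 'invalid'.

δ = 76.60°, invalid

α = atan 0.7 = 34.99°;  2α = 69.98°
edge 3: e_3 = (+3.13, +0.92);  n_3 = (+0.2820, -0.9594)
edge 5: e_5 = (-1.03, +1.80);  n_5 = (+0.8679, +0.4967)
∠(n_3, n_5) = 103.40°
δ = |180° − 103.40°| = 76.60°
76.60° > 2α = 69.98°  →  invalid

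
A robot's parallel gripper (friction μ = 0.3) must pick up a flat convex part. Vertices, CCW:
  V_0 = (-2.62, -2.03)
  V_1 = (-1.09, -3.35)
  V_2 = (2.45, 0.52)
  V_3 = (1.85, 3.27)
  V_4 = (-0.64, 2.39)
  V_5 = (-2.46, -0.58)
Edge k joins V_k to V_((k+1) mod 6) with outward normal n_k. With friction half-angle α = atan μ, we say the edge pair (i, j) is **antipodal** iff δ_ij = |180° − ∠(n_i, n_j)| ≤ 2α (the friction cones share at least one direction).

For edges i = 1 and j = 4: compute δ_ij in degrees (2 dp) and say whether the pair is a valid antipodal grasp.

α = atan 0.3 = 16.70°;  2α = 33.40°
edge 1: e_1 = (+3.54, +3.87);  n_1 = (+0.7379, -0.6749)
edge 4: e_4 = (-1.82, -2.97);  n_4 = (-0.8526, +0.5225)
∠(n_1, n_4) = 169.05°
δ = |180° − 169.05°| = 10.95°
10.95° ≤ 2α = 33.40°  →  valid

δ = 10.95°, valid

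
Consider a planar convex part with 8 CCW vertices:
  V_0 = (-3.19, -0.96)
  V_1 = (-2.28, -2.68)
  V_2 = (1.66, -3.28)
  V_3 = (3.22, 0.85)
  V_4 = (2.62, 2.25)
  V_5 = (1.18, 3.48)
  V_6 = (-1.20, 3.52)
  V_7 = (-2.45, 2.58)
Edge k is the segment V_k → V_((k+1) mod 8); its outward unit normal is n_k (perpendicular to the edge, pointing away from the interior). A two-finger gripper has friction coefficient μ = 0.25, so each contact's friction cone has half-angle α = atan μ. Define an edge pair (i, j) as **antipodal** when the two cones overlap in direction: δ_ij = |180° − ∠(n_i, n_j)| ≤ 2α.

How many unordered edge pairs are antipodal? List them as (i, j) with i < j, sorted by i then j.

α = atan 0.25 = 14.04°;  2α = 28.07°
n_0 = (-0.8839, -0.4677)
n_1 = (-0.1505, -0.9886)
n_2 = (+0.9355, -0.3534)
n_3 = (+0.9191, +0.3939)
n_4 = (+0.6495, +0.7604)
n_5 = (+0.0168, +0.9999)
n_6 = (-0.6010, +0.7992)
n_7 = (-0.9788, +0.2046)
  (0,1): δ = 126.54°  ·
  (0,2): δ = 48.57°  ·
  (0,3): δ = 4.68°  ✓
  (0,4): δ = 21.62°  ✓
  (0,5): δ = 61.16°  ·
  (0,6): δ = 99.06°  ·
  (0,7): δ = 140.31°  ·
  (1,2): δ = 102.03°  ·
  (1,3): δ = 58.14°  ·
  (1,4): δ = 31.84°  ·
  (1,5): δ = 7.70°  ✓
  (1,6): δ = 45.60°  ·
  (1,7): δ = 86.85°  ·
  (2,3): δ = 136.11°  ·
  (2,4): δ = 109.81°  ·
  (2,5): δ = 70.27°  ·
  (2,6): δ = 32.36°  ·
  (2,7): δ = 8.89°  ✓
  (3,4): δ = 153.70°  ·
  (3,5): δ = 114.16°  ·
  (3,6): δ = 76.26°  ·
  (3,7): δ = 35.01°  ·
  (4,5): δ = 140.46°  ·
  (4,6): δ = 102.55°  ·
  (4,7): δ = 61.30°  ·
  (5,6): δ = 142.09°  ·
  (5,7): δ = 100.84°  ·
  (6,7): δ = 138.75°  ·
antipodal pairs: 4

count = 4; pairs: (0,3), (0,4), (1,5), (2,7)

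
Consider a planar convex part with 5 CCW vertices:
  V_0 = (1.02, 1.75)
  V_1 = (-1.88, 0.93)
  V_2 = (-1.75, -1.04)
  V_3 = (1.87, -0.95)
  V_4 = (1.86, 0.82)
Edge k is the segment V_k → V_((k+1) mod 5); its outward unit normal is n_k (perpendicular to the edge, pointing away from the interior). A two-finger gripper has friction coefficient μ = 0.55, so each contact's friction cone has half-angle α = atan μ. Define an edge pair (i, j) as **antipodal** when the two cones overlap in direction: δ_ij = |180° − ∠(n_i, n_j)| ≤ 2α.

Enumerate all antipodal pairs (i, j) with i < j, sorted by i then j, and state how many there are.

α = atan 0.55 = 28.81°;  2α = 57.62°
n_0 = (-0.2721, +0.9623)
n_1 = (-0.9978, -0.0658)
n_2 = (+0.0249, -0.9997)
n_3 = (+1.0000, +0.0056)
n_4 = (+0.7421, +0.6703)
  (0,1): δ = 102.01°  ·
  (0,2): δ = 14.36°  ✓
  (0,3): δ = 74.53°  ·
  (0,4): δ = 116.30°  ·
  (1,2): δ = 92.35°  ·
  (1,3): δ = 3.45°  ✓
  (1,4): δ = 38.31°  ✓
  (2,3): δ = 91.10°  ·
  (2,4): δ = 49.34°  ✓
  (3,4): δ = 138.23°  ·
antipodal pairs: 4

count = 4; pairs: (0,2), (1,3), (1,4), (2,4)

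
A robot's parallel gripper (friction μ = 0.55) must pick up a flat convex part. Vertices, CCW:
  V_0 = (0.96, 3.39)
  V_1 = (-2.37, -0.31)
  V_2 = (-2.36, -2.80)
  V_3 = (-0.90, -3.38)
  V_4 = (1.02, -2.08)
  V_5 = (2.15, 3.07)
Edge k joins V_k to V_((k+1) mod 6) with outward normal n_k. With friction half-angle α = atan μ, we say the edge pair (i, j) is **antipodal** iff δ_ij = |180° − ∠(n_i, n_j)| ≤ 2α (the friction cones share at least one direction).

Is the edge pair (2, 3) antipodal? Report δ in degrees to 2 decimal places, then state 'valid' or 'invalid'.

α = atan 0.55 = 28.81°;  2α = 57.62°
edge 2: e_2 = (+1.46, -0.58);  n_2 = (-0.3692, -0.9294)
edge 3: e_3 = (+1.92, +1.30);  n_3 = (+0.5607, -0.8280)
∠(n_2, n_3) = 55.77°
δ = |180° − 55.77°| = 124.23°
124.23° > 2α = 57.62°  →  invalid

δ = 124.23°, invalid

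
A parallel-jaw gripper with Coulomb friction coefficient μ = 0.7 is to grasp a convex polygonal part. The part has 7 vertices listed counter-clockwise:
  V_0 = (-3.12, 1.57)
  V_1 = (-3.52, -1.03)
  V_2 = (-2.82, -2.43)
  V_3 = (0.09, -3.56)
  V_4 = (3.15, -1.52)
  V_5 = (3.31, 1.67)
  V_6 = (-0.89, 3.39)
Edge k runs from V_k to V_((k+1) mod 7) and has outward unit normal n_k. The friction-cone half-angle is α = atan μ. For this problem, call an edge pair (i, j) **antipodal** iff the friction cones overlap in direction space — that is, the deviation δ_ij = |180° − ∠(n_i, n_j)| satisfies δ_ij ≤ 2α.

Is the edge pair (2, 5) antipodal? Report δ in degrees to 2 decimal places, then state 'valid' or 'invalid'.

α = atan 0.7 = 34.99°;  2α = 69.98°
edge 2: e_2 = (+2.91, -1.13);  n_2 = (-0.3620, -0.9322)
edge 5: e_5 = (-4.20, +1.72);  n_5 = (+0.3790, +0.9254)
∠(n_2, n_5) = 178.95°
δ = |180° − 178.95°| = 1.05°
1.05° ≤ 2α = 69.98°  →  valid

δ = 1.05°, valid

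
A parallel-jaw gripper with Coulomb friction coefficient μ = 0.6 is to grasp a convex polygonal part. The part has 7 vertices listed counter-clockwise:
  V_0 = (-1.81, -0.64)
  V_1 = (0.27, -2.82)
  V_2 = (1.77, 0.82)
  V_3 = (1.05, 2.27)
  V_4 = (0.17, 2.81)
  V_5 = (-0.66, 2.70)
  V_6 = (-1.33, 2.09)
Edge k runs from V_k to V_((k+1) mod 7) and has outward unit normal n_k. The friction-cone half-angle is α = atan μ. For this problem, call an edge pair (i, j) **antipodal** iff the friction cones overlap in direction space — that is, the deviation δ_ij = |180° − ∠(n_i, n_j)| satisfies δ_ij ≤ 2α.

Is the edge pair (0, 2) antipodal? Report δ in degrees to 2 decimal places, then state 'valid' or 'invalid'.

α = atan 0.6 = 30.96°;  2α = 61.93°
edge 0: e_0 = (+2.08, -2.18);  n_0 = (-0.7235, -0.6903)
edge 2: e_2 = (-0.72, +1.45);  n_2 = (+0.8957, +0.4447)
∠(n_0, n_2) = 162.75°
δ = |180° − 162.75°| = 17.25°
17.25° ≤ 2α = 61.93°  →  valid

δ = 17.25°, valid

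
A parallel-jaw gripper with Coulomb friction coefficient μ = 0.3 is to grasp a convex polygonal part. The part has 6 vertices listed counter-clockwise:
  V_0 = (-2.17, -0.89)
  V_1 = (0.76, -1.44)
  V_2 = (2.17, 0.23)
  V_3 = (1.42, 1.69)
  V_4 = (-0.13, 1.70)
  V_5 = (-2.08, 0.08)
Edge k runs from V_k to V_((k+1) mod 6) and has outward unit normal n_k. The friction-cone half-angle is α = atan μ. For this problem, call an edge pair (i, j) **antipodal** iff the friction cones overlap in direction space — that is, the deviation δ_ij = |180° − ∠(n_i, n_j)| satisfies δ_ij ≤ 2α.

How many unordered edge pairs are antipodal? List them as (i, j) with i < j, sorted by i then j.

count = 3; pairs: (0,3), (1,4), (2,5)

α = atan 0.3 = 16.70°;  2α = 33.40°
n_0 = (-0.1845, -0.9828)
n_1 = (+0.7641, -0.6451)
n_2 = (+0.8895, +0.4569)
n_3 = (+0.0065, +1.0000)
n_4 = (-0.6390, +0.7692)
n_5 = (-0.9957, +0.0924)
  (0,1): δ = 119.54°  ·
  (0,2): δ = 52.18°  ·
  (0,3): δ = 10.26°  ✓
  (0,4): δ = 50.35°  ·
  (0,5): δ = 95.33°  ·
  (1,2): δ = 112.64°  ·
  (1,3): δ = 50.19°  ·
  (1,4): δ = 10.11°  ✓
  (1,5): δ = 34.87°  ·
  (2,3): δ = 117.56°  ·
  (2,4): δ = 77.47°  ·
  (2,5): δ = 32.49°  ✓
  (3,4): δ = 139.91°  ·
  (3,5): δ = 94.93°  ·
  (4,5): δ = 135.02°  ·
antipodal pairs: 3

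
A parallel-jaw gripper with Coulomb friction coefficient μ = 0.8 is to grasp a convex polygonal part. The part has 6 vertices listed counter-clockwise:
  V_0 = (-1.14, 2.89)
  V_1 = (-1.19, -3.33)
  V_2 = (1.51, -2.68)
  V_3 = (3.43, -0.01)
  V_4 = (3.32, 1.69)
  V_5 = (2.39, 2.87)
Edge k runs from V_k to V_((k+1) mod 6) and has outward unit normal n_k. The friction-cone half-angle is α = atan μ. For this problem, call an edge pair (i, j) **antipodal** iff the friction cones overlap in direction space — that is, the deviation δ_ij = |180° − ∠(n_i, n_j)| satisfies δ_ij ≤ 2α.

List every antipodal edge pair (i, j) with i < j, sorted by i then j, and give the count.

count = 7; pairs: (0,1), (0,2), (0,3), (0,4), (1,4), (1,5), (2,5)

α = atan 0.8 = 38.66°;  2α = 77.32°
n_0 = (-1.0000, +0.0080)
n_1 = (+0.2341, -0.9722)
n_2 = (+0.8119, -0.5838)
n_3 = (+0.9979, +0.0646)
n_4 = (+0.7854, +0.6190)
n_5 = (+0.0057, +1.0000)
  (0,1): δ = 76.00°  ✓
  (0,2): δ = 35.26°  ✓
  (0,3): δ = 4.16°  ✓
  (0,4): δ = 38.70°  ✓
  (0,5): δ = 90.14°  ·
  (1,2): δ = 139.26°  ·
  (1,3): δ = 99.83°  ·
  (1,4): δ = 65.29°  ✓
  (1,5): δ = 13.86°  ✓
  (2,3): δ = 140.58°  ·
  (2,4): δ = 106.04°  ·
  (2,5): δ = 54.60°  ✓
  (3,4): δ = 145.46°  ·
  (3,5): δ = 94.03°  ·
  (4,5): δ = 128.57°  ·
antipodal pairs: 7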